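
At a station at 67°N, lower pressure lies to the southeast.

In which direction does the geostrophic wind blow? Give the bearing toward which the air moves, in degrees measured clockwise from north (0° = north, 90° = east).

225°

The pressure-gradient force points toward the southeast (bearing 135°).
Geostrophic balance: in the Northern Hemisphere the Coriolis force deflects motion to the right, so the geostrophic wind blows 90° to the right of the pressure-gradient force (low pressure on the left).
Rotating 135° by 90° clockwise gives 225° — the wind blows toward the southwest.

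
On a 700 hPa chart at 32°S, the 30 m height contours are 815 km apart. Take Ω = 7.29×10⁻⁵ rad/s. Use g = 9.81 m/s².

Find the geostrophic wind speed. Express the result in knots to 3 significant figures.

Coriolis parameter at 32°S:
f = 2Ω sin φ = 2 × 7.29×10⁻⁵ × sin 32° = 7.73×10⁻⁵ s⁻¹
Height gradient: |∂Z/∂n| = 30 m / 815000 m = 3.68×10⁻⁵
On a pressure surface, geostrophic balance gives V_g = (g/f)|∂Z/∂n|:
V_g = 9.81 × 3.68×10⁻⁵ / 7.73×10⁻⁵ = 4.67 m/s
Converting: 4.67 m/s × 1.944 = 9.09 knots

9.09 knots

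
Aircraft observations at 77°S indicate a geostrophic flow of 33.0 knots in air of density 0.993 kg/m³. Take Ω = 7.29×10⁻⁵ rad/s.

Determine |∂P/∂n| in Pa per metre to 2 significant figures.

Coriolis parameter at 77°S:
f = 2Ω sin φ = 2 × 7.29×10⁻⁵ × sin 77° = 1.42×10⁻⁴ s⁻¹
Wind speed in SI: 33.0 knots = 17.0 m/s
Geostrophic balance rearranged: |∂P/∂n| = f ρ V_g
|∂P/∂n| = 1.42×10⁻⁴ × 0.993 × 17.0 = 2.39×10⁻³ Pa/m

2.4×10⁻³ Pa/m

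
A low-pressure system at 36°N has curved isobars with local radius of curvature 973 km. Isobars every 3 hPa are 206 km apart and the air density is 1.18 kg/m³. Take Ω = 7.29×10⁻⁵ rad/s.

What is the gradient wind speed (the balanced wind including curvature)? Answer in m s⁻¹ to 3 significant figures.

Coriolis parameter at 36°N:
f = 2Ω sin φ = 2 × 7.29×10⁻⁵ × sin 36° = 8.57×10⁻⁵ s⁻¹
Pressure gradient: |∂P/∂n| = 300 Pa / 206000 m = 1.46×10⁻³ Pa/m
Geostrophic speed: V_g = |∂P/∂n|/(fρ) = 1.46×10⁻³/(8.57×10⁻⁵ × 1.18) = 14.4 m/s
Around a low, centrifugal force acts outward with Coriolis, so pressure-gradient force balances both:
(1/ρ)|∂P/∂n| = fV + V²/R  →  V² + fR·V − fR·V_g = 0
With fR = 8.57×10⁻⁵ × 973×10³ m = 83.4 m/s:
V = [−fR + √((fR)² + 4 fR V_g)]/2 = [−83.4 + √(83.4² + 4×83.4×14.4)]/2 = 12.5 m/s
Subgeostrophic (V < V_g = 14.4 m/s), as expected around a low.

12.5 m s⁻¹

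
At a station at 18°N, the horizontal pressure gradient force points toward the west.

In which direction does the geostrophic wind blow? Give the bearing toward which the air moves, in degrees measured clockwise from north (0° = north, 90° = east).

000°

The pressure-gradient force points toward the west (bearing 270°).
Geostrophic balance: in the Northern Hemisphere the Coriolis force deflects motion to the right, so the geostrophic wind blows 90° to the right of the pressure-gradient force (low pressure on the left).
Rotating 270° by 90° clockwise gives 000° — the wind blows toward the north.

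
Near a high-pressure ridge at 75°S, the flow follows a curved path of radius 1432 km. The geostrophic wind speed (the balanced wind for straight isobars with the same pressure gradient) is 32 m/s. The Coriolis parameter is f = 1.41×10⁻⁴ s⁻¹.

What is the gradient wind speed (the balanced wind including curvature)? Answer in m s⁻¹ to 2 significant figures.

Around a high, pressure-gradient force acts outward with centrifugal, so Coriolis balances both:
fV = (1/ρ)|∂P/∂n| + V²/R  →  V² − fR·V + fR·V_g = 0
With fR = 1.41×10⁻⁴ × 1432×10³ m = 202 m/s:
V = [fR − √((fR)² − 4 fR V_g)]/2 = [202 − √(202² − 4×202×32)]/2 = 39.9 m/s
Supergeostrophic (V > V_g = 32 m/s), as expected around a high.

40 m s⁻¹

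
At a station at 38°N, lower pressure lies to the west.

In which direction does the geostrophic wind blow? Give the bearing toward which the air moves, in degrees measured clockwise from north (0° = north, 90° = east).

000°

The pressure-gradient force points toward the west (bearing 270°).
Geostrophic balance: in the Northern Hemisphere the Coriolis force deflects motion to the right, so the geostrophic wind blows 90° to the right of the pressure-gradient force (low pressure on the left).
Rotating 270° by 90° clockwise gives 000° — the wind blows toward the north.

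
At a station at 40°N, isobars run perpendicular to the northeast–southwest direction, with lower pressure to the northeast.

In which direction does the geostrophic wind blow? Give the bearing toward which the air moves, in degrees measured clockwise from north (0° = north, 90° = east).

135°

The pressure-gradient force points toward the northeast (bearing 045°).
Geostrophic balance: in the Northern Hemisphere the Coriolis force deflects motion to the right, so the geostrophic wind blows 90° to the right of the pressure-gradient force (low pressure on the left).
Rotating 045° by 90° clockwise gives 135° — the wind blows toward the southeast.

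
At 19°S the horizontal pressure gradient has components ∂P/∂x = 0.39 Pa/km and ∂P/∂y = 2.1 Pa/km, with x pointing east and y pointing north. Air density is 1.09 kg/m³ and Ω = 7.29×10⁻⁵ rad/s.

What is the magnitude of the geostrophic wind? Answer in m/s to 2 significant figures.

41 m/s

Coriolis parameter at 19°S:
f = 2Ω sin φ = 2 × 7.29×10⁻⁵ × sin 19° = 4.75×10⁻⁵ s⁻¹
In the Southern Hemisphere f is negative: f = −4.75×10⁻⁵ s⁻¹.
Component geostrophic relations (x east, y north):
u_g = −(1/(fρ)) ∂P/∂y,  v_g = (1/(fρ)) ∂P/∂x
u_g = −(2.1×10⁻³)/(−4.75×10⁻⁵ × 1.09) = 40.6 m/s;  v_g = (0.39×10⁻³)/(−4.75×10⁻⁵ × 1.09) = −7.54 m/s
|V_g| = √(u_g² + v_g²) = 41.3 m/s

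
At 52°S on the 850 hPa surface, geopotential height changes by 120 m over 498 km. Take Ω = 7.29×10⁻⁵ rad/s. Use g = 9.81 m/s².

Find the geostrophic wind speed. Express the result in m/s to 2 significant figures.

Coriolis parameter at 52°S:
f = 2Ω sin φ = 2 × 7.29×10⁻⁵ × sin 52° = 1.15×10⁻⁴ s⁻¹
Height gradient: |∂Z/∂n| = 120 m / 498000 m = 2.41×10⁻⁴
On a pressure surface, geostrophic balance gives V_g = (g/f)|∂Z/∂n|:
V_g = 9.81 × 2.41×10⁻⁴ / 1.15×10⁻⁴ = 20.6 m/s

21 m/s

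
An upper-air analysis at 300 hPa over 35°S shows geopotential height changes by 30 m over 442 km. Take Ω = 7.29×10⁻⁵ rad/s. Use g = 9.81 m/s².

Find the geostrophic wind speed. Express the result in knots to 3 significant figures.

Coriolis parameter at 35°S:
f = 2Ω sin φ = 2 × 7.29×10⁻⁵ × sin 35° = 8.36×10⁻⁵ s⁻¹
Height gradient: |∂Z/∂n| = 30 m / 442000 m = 6.79×10⁻⁵
On a pressure surface, geostrophic balance gives V_g = (g/f)|∂Z/∂n|:
V_g = 9.81 × 6.79×10⁻⁵ / 8.36×10⁻⁵ = 7.96 m/s
Converting: 7.96 m/s × 1.944 = 15.5 knots

15.5 knots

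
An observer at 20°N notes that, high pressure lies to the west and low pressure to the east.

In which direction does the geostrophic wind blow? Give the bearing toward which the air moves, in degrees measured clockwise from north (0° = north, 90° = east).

180°

The pressure-gradient force points toward the east (bearing 090°).
Geostrophic balance: in the Northern Hemisphere the Coriolis force deflects motion to the right, so the geostrophic wind blows 90° to the right of the pressure-gradient force (low pressure on the left).
Rotating 090° by 90° clockwise gives 180° — the wind blows toward the south.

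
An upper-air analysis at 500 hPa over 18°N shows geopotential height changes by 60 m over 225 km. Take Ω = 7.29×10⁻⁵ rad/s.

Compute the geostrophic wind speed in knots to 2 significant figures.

110 knots

Coriolis parameter at 18°N:
f = 2Ω sin φ = 2 × 7.29×10⁻⁵ × sin 18° = 4.51×10⁻⁵ s⁻¹
Height gradient: |∂Z/∂n| = 60 m / 225000 m = 2.67×10⁻⁴
On a pressure surface, geostrophic balance gives V_g = (g/f)|∂Z/∂n|:
V_g = 9.81 × 2.67×10⁻⁴ / 4.51×10⁻⁵ = 58.1 m/s
Converting: 58.1 m/s × 1.944 = 110 knots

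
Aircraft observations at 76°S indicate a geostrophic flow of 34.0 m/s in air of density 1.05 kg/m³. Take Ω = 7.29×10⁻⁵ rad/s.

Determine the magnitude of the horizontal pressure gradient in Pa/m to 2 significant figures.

5.1×10⁻³ Pa/m

Coriolis parameter at 76°S:
f = 2Ω sin φ = 2 × 7.29×10⁻⁵ × sin 76° = 1.41×10⁻⁴ s⁻¹
Geostrophic balance rearranged: |∂P/∂n| = f ρ V_g
|∂P/∂n| = 1.41×10⁻⁴ × 1.05 × 34.0 = 5.05×10⁻³ Pa/m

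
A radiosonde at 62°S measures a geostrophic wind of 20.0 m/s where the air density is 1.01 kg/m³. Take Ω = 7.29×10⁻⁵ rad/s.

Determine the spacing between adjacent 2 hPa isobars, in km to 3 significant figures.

Coriolis parameter at 62°S:
f = 2Ω sin φ = 2 × 7.29×10⁻⁵ × sin 62° = 1.29×10⁻⁴ s⁻¹
Geostrophic balance rearranged: |∂P/∂n| = f ρ V_g
|∂P/∂n| = 1.29×10⁻⁴ × 1.01 × 20.0 = 2.60×10⁻³ Pa/m
Isobar spacing: Δn = ΔP/|∂P/∂n| = 200 Pa / 2.60×10⁻³ Pa/m = 76911 m ≈ 76.9 km

76.9 km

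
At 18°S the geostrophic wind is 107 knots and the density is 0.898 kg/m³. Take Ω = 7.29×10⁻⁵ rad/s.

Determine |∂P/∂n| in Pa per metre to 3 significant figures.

Coriolis parameter at 18°S:
f = 2Ω sin φ = 2 × 7.29×10⁻⁵ × sin 18° = 4.51×10⁻⁵ s⁻¹
Wind speed in SI: 107 knots = 55.0 m/s
Geostrophic balance rearranged: |∂P/∂n| = f ρ V_g
|∂P/∂n| = 4.51×10⁻⁵ × 0.898 × 55.0 = 2.23×10⁻³ Pa/m

2.23×10⁻³ Pa/m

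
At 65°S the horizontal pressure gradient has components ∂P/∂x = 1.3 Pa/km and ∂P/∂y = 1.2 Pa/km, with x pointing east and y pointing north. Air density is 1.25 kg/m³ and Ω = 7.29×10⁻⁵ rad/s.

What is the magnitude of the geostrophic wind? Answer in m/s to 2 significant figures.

Coriolis parameter at 65°S:
f = 2Ω sin φ = 2 × 7.29×10⁻⁵ × sin 65° = 1.32×10⁻⁴ s⁻¹
In the Southern Hemisphere f is negative: f = −1.32×10⁻⁴ s⁻¹.
Component geostrophic relations (x east, y north):
u_g = −(1/(fρ)) ∂P/∂y,  v_g = (1/(fρ)) ∂P/∂x
u_g = −(1.2×10⁻³)/(−1.32×10⁻⁴ × 1.25) = 7.27 m/s;  v_g = (1.3×10⁻³)/(−1.32×10⁻⁴ × 1.25) = −7.87 m/s
|V_g| = √(u_g² + v_g²) = 10.7 m/s

11 m/s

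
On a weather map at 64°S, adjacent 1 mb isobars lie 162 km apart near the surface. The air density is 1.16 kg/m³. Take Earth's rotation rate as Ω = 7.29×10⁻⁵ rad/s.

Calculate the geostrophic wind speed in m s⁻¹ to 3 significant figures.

Coriolis parameter at 64°S:
f = 2Ω sin φ = 2 × 7.29×10⁻⁵ × sin 64° = 1.31×10⁻⁴ s⁻¹
Pressure gradient: |∂P/∂n| = 100 Pa / 162000 m = 6.17×10⁻⁴ Pa/m
Geostrophic balance (pressure-gradient force = Coriolis force):
V_g = (1/(fρ)) |∂P/∂n| = 6.17×10⁻⁴ / (1.31×10⁻⁴ × 1.16) = 4.06 m/s

4.06 m s⁻¹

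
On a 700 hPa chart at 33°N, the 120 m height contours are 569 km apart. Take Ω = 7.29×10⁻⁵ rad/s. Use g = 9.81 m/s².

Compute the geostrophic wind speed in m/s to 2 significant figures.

Coriolis parameter at 33°N:
f = 2Ω sin φ = 2 × 7.29×10⁻⁵ × sin 33° = 7.94×10⁻⁵ s⁻¹
Height gradient: |∂Z/∂n| = 120 m / 569000 m = 2.11×10⁻⁴
On a pressure surface, geostrophic balance gives V_g = (g/f)|∂Z/∂n|:
V_g = 9.81 × 2.11×10⁻⁴ / 7.94×10⁻⁵ = 26.1 m/s

26 m/s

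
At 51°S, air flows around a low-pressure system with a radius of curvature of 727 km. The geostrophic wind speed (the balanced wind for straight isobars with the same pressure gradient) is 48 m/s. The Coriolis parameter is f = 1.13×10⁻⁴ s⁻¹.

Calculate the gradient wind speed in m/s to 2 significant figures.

Around a low, centrifugal force acts outward with Coriolis, so pressure-gradient force balances both:
(1/ρ)|∂P/∂n| = fV + V²/R  →  V² + fR·V − fR·V_g = 0
With fR = 1.13×10⁻⁴ × 727×10³ m = 82.2 m/s:
V = [−fR + √((fR)² + 4 fR V_g)]/2 = [−82.2 + √(82.2² + 4×82.2×48)]/2 = 34 m/s
Subgeostrophic (V < V_g = 48 m/s), as expected around a low.

34 m/s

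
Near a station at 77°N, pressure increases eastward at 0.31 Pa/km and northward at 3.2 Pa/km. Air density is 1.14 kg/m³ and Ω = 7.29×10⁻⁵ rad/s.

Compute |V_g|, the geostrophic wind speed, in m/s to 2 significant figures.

20 m/s

Coriolis parameter at 77°N:
f = 2Ω sin φ = 2 × 7.29×10⁻⁵ × sin 77° = 1.42×10⁻⁴ s⁻¹
Component geostrophic relations (x east, y north):
u_g = −(1/(fρ)) ∂P/∂y,  v_g = (1/(fρ)) ∂P/∂x
u_g = −(3.2×10⁻³)/(1.42×10⁻⁴ × 1.14) = −19.8 m/s;  v_g = (0.31×10⁻³)/(1.42×10⁻⁴ × 1.14) = 1.91 m/s
|V_g| = √(u_g² + v_g²) = 19.9 m/s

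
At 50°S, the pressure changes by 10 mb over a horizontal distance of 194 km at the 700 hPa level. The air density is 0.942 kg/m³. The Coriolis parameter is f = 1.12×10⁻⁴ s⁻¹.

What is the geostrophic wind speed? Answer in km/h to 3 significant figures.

176 km/h

Pressure gradient: |∂P/∂n| = 1000 Pa / 194000 m = 5.15×10⁻³ Pa/m
Geostrophic balance (pressure-gradient force = Coriolis force):
V_g = (1/(fρ)) |∂P/∂n| = 5.15×10⁻³ / (1.12×10⁻⁴ × 0.942) = 48.9 m/s
Converting: 48.9 m/s × 3.6 = 176 km/h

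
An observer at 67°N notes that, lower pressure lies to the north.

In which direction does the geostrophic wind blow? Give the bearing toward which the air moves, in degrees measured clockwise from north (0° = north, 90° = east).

090°

The pressure-gradient force points toward the north (bearing 000°).
Geostrophic balance: in the Northern Hemisphere the Coriolis force deflects motion to the right, so the geostrophic wind blows 90° to the right of the pressure-gradient force (low pressure on the left).
Rotating 000° by 90° clockwise gives 090° — the wind blows toward the east.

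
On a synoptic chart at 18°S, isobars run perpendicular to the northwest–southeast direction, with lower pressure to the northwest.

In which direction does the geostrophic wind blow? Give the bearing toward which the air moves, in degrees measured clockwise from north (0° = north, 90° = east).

The pressure-gradient force points toward the northwest (bearing 315°).
Geostrophic balance: in the Southern Hemisphere the Coriolis force deflects motion to the left, so the geostrophic wind blows 90° to the left of the pressure-gradient force (low pressure on the right).
Rotating 315° by 90° counterclockwise gives 225° — the wind blows toward the southwest.

225°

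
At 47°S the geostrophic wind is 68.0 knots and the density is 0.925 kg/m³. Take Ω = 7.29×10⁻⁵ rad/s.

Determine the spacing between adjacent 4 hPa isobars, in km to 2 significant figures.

Coriolis parameter at 47°S:
f = 2Ω sin φ = 2 × 7.29×10⁻⁵ × sin 47° = 1.07×10⁻⁴ s⁻¹
Wind speed in SI: 68.0 knots = 35.0 m/s
Geostrophic balance rearranged: |∂P/∂n| = f ρ V_g
|∂P/∂n| = 1.07×10⁻⁴ × 0.925 × 35.0 = 3.45×10⁻³ Pa/m
Isobar spacing: Δn = ΔP/|∂P/∂n| = 400 Pa / 3.45×10⁻³ Pa/m = 115927 m ≈ 120 km

120 km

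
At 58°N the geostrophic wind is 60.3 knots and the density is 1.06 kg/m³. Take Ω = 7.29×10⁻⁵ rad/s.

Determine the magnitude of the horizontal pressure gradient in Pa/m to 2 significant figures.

Coriolis parameter at 58°N:
f = 2Ω sin φ = 2 × 7.29×10⁻⁵ × sin 58° = 1.24×10⁻⁴ s⁻¹
Wind speed in SI: 60.3 knots = 31.0 m/s
Geostrophic balance rearranged: |∂P/∂n| = f ρ V_g
|∂P/∂n| = 1.24×10⁻⁴ × 1.06 × 31.0 = 4.07×10⁻³ Pa/m

4.1×10⁻³ Pa/m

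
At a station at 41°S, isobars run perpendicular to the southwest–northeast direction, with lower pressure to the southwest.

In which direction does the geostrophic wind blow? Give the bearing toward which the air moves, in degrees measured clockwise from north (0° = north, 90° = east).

The pressure-gradient force points toward the southwest (bearing 225°).
Geostrophic balance: in the Southern Hemisphere the Coriolis force deflects motion to the left, so the geostrophic wind blows 90° to the left of the pressure-gradient force (low pressure on the right).
Rotating 225° by 90° counterclockwise gives 135° — the wind blows toward the southeast.

135°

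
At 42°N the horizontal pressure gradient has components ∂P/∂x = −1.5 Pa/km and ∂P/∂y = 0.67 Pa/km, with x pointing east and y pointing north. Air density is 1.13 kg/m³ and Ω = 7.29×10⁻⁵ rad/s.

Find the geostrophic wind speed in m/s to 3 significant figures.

14.9 m/s

Coriolis parameter at 42°N:
f = 2Ω sin φ = 2 × 7.29×10⁻⁵ × sin 42° = 9.76×10⁻⁵ s⁻¹
Component geostrophic relations (x east, y north):
u_g = −(1/(fρ)) ∂P/∂y,  v_g = (1/(fρ)) ∂P/∂x
u_g = −(0.67×10⁻³)/(9.76×10⁻⁵ × 1.13) = −6.08 m/s;  v_g = (−1.5×10⁻³)/(9.76×10⁻⁵ × 1.13) = −13.6 m/s
|V_g| = √(u_g² + v_g²) = 14.9 m/s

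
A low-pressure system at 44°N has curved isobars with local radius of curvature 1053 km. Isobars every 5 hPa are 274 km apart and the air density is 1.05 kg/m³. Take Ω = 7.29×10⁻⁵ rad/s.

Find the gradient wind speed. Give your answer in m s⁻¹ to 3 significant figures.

Coriolis parameter at 44°N:
f = 2Ω sin φ = 2 × 7.29×10⁻⁵ × sin 44° = 1.01×10⁻⁴ s⁻¹
Pressure gradient: |∂P/∂n| = 500 Pa / 274000 m = 1.82×10⁻³ Pa/m
Geostrophic speed: V_g = |∂P/∂n|/(fρ) = 1.82×10⁻³/(1.01×10⁻⁴ × 1.05) = 17.2 m/s
Around a low, centrifugal force acts outward with Coriolis, so pressure-gradient force balances both:
(1/ρ)|∂P/∂n| = fV + V²/R  →  V² + fR·V − fR·V_g = 0
With fR = 1.01×10⁻⁴ × 1053×10³ m = 107 m/s:
V = [−fR + √((fR)² + 4 fR V_g)]/2 = [−107 + √(107² + 4×107×17.2)]/2 = 15 m/s
Subgeostrophic (V < V_g = 17.2 m/s), as expected around a low.

15.0 m s⁻¹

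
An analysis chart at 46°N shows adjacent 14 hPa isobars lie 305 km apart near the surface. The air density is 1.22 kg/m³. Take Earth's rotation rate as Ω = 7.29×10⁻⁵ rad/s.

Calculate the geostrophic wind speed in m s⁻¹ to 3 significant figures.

35.9 m s⁻¹

Coriolis parameter at 46°N:
f = 2Ω sin φ = 2 × 7.29×10⁻⁵ × sin 46° = 1.05×10⁻⁴ s⁻¹
Pressure gradient: |∂P/∂n| = 1400 Pa / 305000 m = 4.59×10⁻³ Pa/m
Geostrophic balance (pressure-gradient force = Coriolis force):
V_g = (1/(fρ)) |∂P/∂n| = 4.59×10⁻³ / (1.05×10⁻⁴ × 1.22) = 35.9 m/s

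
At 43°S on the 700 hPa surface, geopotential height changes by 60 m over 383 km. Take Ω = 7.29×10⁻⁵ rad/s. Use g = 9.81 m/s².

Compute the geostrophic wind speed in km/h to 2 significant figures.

56 km/h

Coriolis parameter at 43°S:
f = 2Ω sin φ = 2 × 7.29×10⁻⁵ × sin 43° = 9.94×10⁻⁵ s⁻¹
Height gradient: |∂Z/∂n| = 60 m / 383000 m = 1.57×10⁻⁴
On a pressure surface, geostrophic balance gives V_g = (g/f)|∂Z/∂n|:
V_g = 9.81 × 1.57×10⁻⁴ / 9.94×10⁻⁵ = 15.5 m/s
Converting: 15.5 m/s × 3.6 = 56 km/h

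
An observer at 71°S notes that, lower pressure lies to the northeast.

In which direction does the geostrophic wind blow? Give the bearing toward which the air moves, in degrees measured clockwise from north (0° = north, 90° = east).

315°

The pressure-gradient force points toward the northeast (bearing 045°).
Geostrophic balance: in the Southern Hemisphere the Coriolis force deflects motion to the left, so the geostrophic wind blows 90° to the left of the pressure-gradient force (low pressure on the right).
Rotating 045° by 90° counterclockwise gives 315° — the wind blows toward the northwest.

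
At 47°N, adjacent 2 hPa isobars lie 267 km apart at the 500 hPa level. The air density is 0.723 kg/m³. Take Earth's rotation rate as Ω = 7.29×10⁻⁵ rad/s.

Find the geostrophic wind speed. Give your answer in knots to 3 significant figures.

18.9 knots

Coriolis parameter at 47°N:
f = 2Ω sin φ = 2 × 7.29×10⁻⁵ × sin 47° = 1.07×10⁻⁴ s⁻¹
Pressure gradient: |∂P/∂n| = 200 Pa / 267000 m = 7.49×10⁻⁴ Pa/m
Geostrophic balance (pressure-gradient force = Coriolis force):
V_g = (1/(fρ)) |∂P/∂n| = 7.49×10⁻⁴ / (1.07×10⁻⁴ × 0.723) = 9.72 m/s
Converting: 9.72 m/s × 1.944 = 18.9 knots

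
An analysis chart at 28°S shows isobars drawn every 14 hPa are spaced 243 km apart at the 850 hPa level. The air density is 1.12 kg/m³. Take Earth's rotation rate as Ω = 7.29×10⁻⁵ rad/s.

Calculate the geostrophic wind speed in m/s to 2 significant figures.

75 m/s

Coriolis parameter at 28°S:
f = 2Ω sin φ = 2 × 7.29×10⁻⁵ × sin 28° = 6.84×10⁻⁵ s⁻¹
Pressure gradient: |∂P/∂n| = 1400 Pa / 243000 m = 5.76×10⁻³ Pa/m
Geostrophic balance (pressure-gradient force = Coriolis force):
V_g = (1/(fρ)) |∂P/∂n| = 5.76×10⁻³ / (6.84×10⁻⁵ × 1.12) = 75.2 m/s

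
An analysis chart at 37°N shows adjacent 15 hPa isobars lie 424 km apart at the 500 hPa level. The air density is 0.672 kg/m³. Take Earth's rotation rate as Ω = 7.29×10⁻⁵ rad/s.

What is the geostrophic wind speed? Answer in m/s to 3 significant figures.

Coriolis parameter at 37°N:
f = 2Ω sin φ = 2 × 7.29×10⁻⁵ × sin 37° = 8.77×10⁻⁵ s⁻¹
Pressure gradient: |∂P/∂n| = 1500 Pa / 424000 m = 3.54×10⁻³ Pa/m
Geostrophic balance (pressure-gradient force = Coriolis force):
V_g = (1/(fρ)) |∂P/∂n| = 3.54×10⁻³ / (8.77×10⁻⁵ × 0.672) = 60.0 m/s

60.0 m/s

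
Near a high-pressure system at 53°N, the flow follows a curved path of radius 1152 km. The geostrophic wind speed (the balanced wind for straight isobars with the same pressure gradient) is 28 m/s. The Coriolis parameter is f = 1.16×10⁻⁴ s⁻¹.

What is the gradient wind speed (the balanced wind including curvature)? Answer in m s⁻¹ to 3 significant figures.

Around a high, pressure-gradient force acts outward with centrifugal, so Coriolis balances both:
fV = (1/ρ)|∂P/∂n| + V²/R  →  V² − fR·V + fR·V_g = 0
With fR = 1.16×10⁻⁴ × 1152×10³ m = 134 m/s:
V = [fR − √((fR)² − 4 fR V_g)]/2 = [134 − √(134² − 4×134×28)]/2 = 39.9 m/s
Supergeostrophic (V > V_g = 28 m/s), as expected around a high.

39.9 m s⁻¹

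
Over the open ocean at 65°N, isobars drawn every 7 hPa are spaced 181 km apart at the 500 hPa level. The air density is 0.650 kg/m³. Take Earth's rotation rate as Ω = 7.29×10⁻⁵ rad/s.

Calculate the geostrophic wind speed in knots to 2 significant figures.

88 knots

Coriolis parameter at 65°N:
f = 2Ω sin φ = 2 × 7.29×10⁻⁵ × sin 65° = 1.32×10⁻⁴ s⁻¹
Pressure gradient: |∂P/∂n| = 700 Pa / 181000 m = 3.87×10⁻³ Pa/m
Geostrophic balance (pressure-gradient force = Coriolis force):
V_g = (1/(fρ)) |∂P/∂n| = 3.87×10⁻³ / (1.32×10⁻⁴ × 0.650) = 45.0 m/s
Converting: 45.0 m/s × 1.944 = 88 knots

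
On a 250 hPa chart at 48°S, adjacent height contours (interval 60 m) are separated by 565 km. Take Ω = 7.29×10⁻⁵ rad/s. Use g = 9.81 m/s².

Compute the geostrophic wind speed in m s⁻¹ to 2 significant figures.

9.6 m s⁻¹

Coriolis parameter at 48°S:
f = 2Ω sin φ = 2 × 7.29×10⁻⁵ × sin 48° = 1.08×10⁻⁴ s⁻¹
Height gradient: |∂Z/∂n| = 60 m / 565000 m = 1.06×10⁻⁴
On a pressure surface, geostrophic balance gives V_g = (g/f)|∂Z/∂n|:
V_g = 9.81 × 1.06×10⁻⁴ / 1.08×10⁻⁴ = 9.61 m/s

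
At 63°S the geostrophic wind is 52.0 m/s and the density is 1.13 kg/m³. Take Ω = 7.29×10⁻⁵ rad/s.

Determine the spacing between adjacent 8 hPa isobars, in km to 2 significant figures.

Coriolis parameter at 63°S:
f = 2Ω sin φ = 2 × 7.29×10⁻⁵ × sin 63° = 1.30×10⁻⁴ s⁻¹
Geostrophic balance rearranged: |∂P/∂n| = f ρ V_g
|∂P/∂n| = 1.30×10⁻⁴ × 1.13 × 52.0 = 7.63×10⁻³ Pa/m
Isobar spacing: Δn = ΔP/|∂P/∂n| = 800 Pa / 7.63×10⁻³ Pa/m = 104802 m ≈ 100 km

100 km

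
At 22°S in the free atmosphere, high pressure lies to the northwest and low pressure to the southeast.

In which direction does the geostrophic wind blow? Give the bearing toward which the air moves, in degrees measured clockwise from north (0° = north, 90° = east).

045°

The pressure-gradient force points toward the southeast (bearing 135°).
Geostrophic balance: in the Southern Hemisphere the Coriolis force deflects motion to the left, so the geostrophic wind blows 90° to the left of the pressure-gradient force (low pressure on the right).
Rotating 135° by 90° counterclockwise gives 045° — the wind blows toward the northeast.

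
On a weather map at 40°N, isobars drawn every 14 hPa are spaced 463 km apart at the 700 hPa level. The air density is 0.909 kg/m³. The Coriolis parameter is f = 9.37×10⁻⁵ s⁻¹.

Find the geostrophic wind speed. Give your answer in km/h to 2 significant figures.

130 km/h

Pressure gradient: |∂P/∂n| = 1400 Pa / 463000 m = 3.02×10⁻³ Pa/m
Geostrophic balance (pressure-gradient force = Coriolis force):
V_g = (1/(fρ)) |∂P/∂n| = 3.02×10⁻³ / (9.37×10⁻⁵ × 0.909) = 35.5 m/s
Converting: 35.5 m/s × 3.6 = 130 km/h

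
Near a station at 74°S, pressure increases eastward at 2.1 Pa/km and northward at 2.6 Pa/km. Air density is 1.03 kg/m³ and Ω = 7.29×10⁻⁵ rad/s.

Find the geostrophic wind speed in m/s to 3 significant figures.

Coriolis parameter at 74°S:
f = 2Ω sin φ = 2 × 7.29×10⁻⁵ × sin 74° = 1.40×10⁻⁴ s⁻¹
In the Southern Hemisphere f is negative: f = −1.40×10⁻⁴ s⁻¹.
Component geostrophic relations (x east, y north):
u_g = −(1/(fρ)) ∂P/∂y,  v_g = (1/(fρ)) ∂P/∂x
u_g = −(2.6×10⁻³)/(−1.40×10⁻⁴ × 1.03) = 18.0 m/s;  v_g = (2.1×10⁻³)/(−1.40×10⁻⁴ × 1.03) = −14.5 m/s
|V_g| = √(u_g² + v_g²) = 23.2 m/s

23.2 m/s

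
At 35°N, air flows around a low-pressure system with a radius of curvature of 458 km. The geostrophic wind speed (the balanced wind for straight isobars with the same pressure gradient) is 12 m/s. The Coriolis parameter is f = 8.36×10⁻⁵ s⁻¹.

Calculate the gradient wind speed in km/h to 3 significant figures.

34.5 km/h

Around a low, centrifugal force acts outward with Coriolis, so pressure-gradient force balances both:
(1/ρ)|∂P/∂n| = fV + V²/R  →  V² + fR·V − fR·V_g = 0
With fR = 8.36×10⁻⁵ × 458×10³ m = 38.3 m/s:
V = [−fR + √((fR)² + 4 fR V_g)]/2 = [−38.3 + √(38.3² + 4×38.3×12)]/2 = 9.6 m/s
Subgeostrophic (V < V_g = 12 m/s), as expected around a low.
Converting: 9.6 m/s × 3.6 = 34.5 km/h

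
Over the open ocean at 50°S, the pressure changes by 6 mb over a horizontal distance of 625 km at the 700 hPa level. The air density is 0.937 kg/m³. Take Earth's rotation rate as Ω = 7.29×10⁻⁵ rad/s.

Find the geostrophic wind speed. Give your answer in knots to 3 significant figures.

Coriolis parameter at 50°S:
f = 2Ω sin φ = 2 × 7.29×10⁻⁵ × sin 50° = 1.12×10⁻⁴ s⁻¹
Pressure gradient: |∂P/∂n| = 600 Pa / 625000 m = 9.60×10⁻⁴ Pa/m
Geostrophic balance (pressure-gradient force = Coriolis force):
V_g = (1/(fρ)) |∂P/∂n| = 9.60×10⁻⁴ / (1.12×10⁻⁴ × 0.937) = 9.17 m/s
Converting: 9.17 m/s × 1.944 = 17.8 knots

17.8 knots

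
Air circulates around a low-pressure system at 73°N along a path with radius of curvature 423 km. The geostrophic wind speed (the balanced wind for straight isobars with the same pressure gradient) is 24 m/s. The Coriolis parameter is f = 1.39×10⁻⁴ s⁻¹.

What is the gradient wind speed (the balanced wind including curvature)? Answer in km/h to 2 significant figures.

Around a low, centrifugal force acts outward with Coriolis, so pressure-gradient force balances both:
(1/ρ)|∂P/∂n| = fV + V²/R  →  V² + fR·V − fR·V_g = 0
With fR = 1.39×10⁻⁴ × 423×10³ m = 58.8 m/s:
V = [−fR + √((fR)² + 4 fR V_g)]/2 = [−58.8 + √(58.8² + 4×58.8×24)]/2 = 18.3 m/s
Subgeostrophic (V < V_g = 24 m/s), as expected around a low.
Converting: 18.3 m/s × 3.6 = 66 km/h

66 km/h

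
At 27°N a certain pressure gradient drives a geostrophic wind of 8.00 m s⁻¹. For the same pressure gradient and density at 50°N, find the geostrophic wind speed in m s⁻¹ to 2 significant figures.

4.7 m s⁻¹

With the same pressure gradient and density, V_g ∝ 1/f ∝ 1/sin φ.
V₂ = V₁ · sin φ₁ / sin φ₂ = 8.00 × sin 27° / sin 50°
V₂ = 8.00 × 0.4540/0.7660 = 4.7 m s⁻¹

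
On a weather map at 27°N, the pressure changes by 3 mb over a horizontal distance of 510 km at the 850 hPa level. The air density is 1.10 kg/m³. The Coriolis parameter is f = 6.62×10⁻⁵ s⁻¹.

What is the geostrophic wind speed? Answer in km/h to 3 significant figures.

29.1 km/h

Pressure gradient: |∂P/∂n| = 300 Pa / 510000 m = 5.88×10⁻⁴ Pa/m
Geostrophic balance (pressure-gradient force = Coriolis force):
V_g = (1/(fρ)) |∂P/∂n| = 5.88×10⁻⁴ / (6.62×10⁻⁵ × 1.10) = 8.08 m/s
Converting: 8.08 m/s × 3.6 = 29.1 km/h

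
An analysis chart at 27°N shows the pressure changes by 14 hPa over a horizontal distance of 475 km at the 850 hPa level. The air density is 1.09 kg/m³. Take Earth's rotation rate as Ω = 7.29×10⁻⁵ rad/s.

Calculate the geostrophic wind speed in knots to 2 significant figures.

Coriolis parameter at 27°N:
f = 2Ω sin φ = 2 × 7.29×10⁻⁵ × sin 27° = 6.62×10⁻⁵ s⁻¹
Pressure gradient: |∂P/∂n| = 1400 Pa / 475000 m = 2.95×10⁻³ Pa/m
Geostrophic balance (pressure-gradient force = Coriolis force):
V_g = (1/(fρ)) |∂P/∂n| = 2.95×10⁻³ / (6.62×10⁻⁵ × 1.09) = 40.9 m/s
Converting: 40.9 m/s × 1.944 = 79 knots

79 knots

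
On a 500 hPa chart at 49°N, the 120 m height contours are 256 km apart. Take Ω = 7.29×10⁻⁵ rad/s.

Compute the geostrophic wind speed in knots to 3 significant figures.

Coriolis parameter at 49°N:
f = 2Ω sin φ = 2 × 7.29×10⁻⁵ × sin 49° = 1.10×10⁻⁴ s⁻¹
Height gradient: |∂Z/∂n| = 120 m / 256000 m = 4.69×10⁻⁴
On a pressure surface, geostrophic balance gives V_g = (g/f)|∂Z/∂n|:
V_g = 9.81 × 4.69×10⁻⁴ / 1.10×10⁻⁴ = 41.8 m/s
Converting: 41.8 m/s × 1.944 = 81.2 knots

81.2 knots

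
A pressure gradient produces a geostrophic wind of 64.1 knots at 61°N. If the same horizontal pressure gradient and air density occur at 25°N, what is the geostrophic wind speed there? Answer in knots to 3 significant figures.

With the same pressure gradient and density, V_g ∝ 1/f ∝ 1/sin φ.
V₂ = V₁ · sin φ₁ / sin φ₂ = 64.1 × sin 61° / sin 25°
V₂ = 64.1 × 0.8746/0.4226 = 133 knots

133 knots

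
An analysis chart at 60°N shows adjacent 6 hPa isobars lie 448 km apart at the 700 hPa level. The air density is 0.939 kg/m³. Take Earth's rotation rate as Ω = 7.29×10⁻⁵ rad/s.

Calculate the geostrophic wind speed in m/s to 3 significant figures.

11.3 m/s

Coriolis parameter at 60°N:
f = 2Ω sin φ = 2 × 7.29×10⁻⁵ × sin 60° = 1.26×10⁻⁴ s⁻¹
Pressure gradient: |∂P/∂n| = 600 Pa / 448000 m = 1.34×10⁻³ Pa/m
Geostrophic balance (pressure-gradient force = Coriolis force):
V_g = (1/(fρ)) |∂P/∂n| = 1.34×10⁻³ / (1.26×10⁻⁴ × 0.939) = 11.3 m/s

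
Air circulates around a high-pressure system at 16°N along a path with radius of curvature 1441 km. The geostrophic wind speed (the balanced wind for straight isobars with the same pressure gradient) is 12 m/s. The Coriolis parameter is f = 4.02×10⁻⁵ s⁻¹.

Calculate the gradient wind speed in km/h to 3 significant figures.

61.1 km/h

Around a high, pressure-gradient force acts outward with centrifugal, so Coriolis balances both:
fV = (1/ρ)|∂P/∂n| + V²/R  →  V² − fR·V + fR·V_g = 0
With fR = 4.02×10⁻⁵ × 1441×10³ m = 57.9 m/s:
V = [fR − √((fR)² − 4 fR V_g)]/2 = [57.9 − √(57.9² − 4×57.9×12)]/2 = 17 m/s
Supergeostrophic (V > V_g = 12 m/s), as expected around a high.
Converting: 17 m/s × 3.6 = 61.1 km/h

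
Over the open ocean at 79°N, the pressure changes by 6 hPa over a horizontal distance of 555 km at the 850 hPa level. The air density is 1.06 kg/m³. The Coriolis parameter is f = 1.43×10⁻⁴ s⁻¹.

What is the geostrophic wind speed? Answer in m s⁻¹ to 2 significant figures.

7.1 m s⁻¹

Pressure gradient: |∂P/∂n| = 600 Pa / 555000 m = 1.08×10⁻³ Pa/m
Geostrophic balance (pressure-gradient force = Coriolis force):
V_g = (1/(fρ)) |∂P/∂n| = 1.08×10⁻³ / (1.43×10⁻⁴ × 1.06) = 7.13 m/s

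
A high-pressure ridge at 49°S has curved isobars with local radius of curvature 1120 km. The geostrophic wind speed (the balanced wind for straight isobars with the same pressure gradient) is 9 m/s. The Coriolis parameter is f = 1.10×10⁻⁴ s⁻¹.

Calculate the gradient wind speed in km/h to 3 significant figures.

Around a high, pressure-gradient force acts outward with centrifugal, so Coriolis balances both:
fV = (1/ρ)|∂P/∂n| + V²/R  →  V² − fR·V + fR·V_g = 0
With fR = 1.10×10⁻⁴ × 1120×10³ m = 123 m/s:
V = [fR − √((fR)² − 4 fR V_g)]/2 = [123 − √(123² − 4×123×9)]/2 = 9.78 m/s
Supergeostrophic (V > V_g = 9 m/s), as expected around a high.
Converting: 9.78 m/s × 3.6 = 35.2 km/h

35.2 km/h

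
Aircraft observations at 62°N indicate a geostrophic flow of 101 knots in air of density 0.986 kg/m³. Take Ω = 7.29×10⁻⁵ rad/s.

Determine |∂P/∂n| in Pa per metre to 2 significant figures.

6.6×10⁻³ Pa/m

Coriolis parameter at 62°N:
f = 2Ω sin φ = 2 × 7.29×10⁻⁵ × sin 62° = 1.29×10⁻⁴ s⁻¹
Wind speed in SI: 101 knots = 52.0 m/s
Geostrophic balance rearranged: |∂P/∂n| = f ρ V_g
|∂P/∂n| = 1.29×10⁻⁴ × 0.986 × 52.0 = 6.60×10⁻³ Pa/m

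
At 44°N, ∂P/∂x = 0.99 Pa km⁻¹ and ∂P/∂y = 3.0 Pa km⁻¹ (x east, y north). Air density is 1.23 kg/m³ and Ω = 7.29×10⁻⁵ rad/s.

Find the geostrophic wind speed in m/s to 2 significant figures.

Coriolis parameter at 44°N:
f = 2Ω sin φ = 2 × 7.29×10⁻⁵ × sin 44° = 1.01×10⁻⁴ s⁻¹
Component geostrophic relations (x east, y north):
u_g = −(1/(fρ)) ∂P/∂y,  v_g = (1/(fρ)) ∂P/∂x
u_g = −(3.0×10⁻³)/(1.01×10⁻⁴ × 1.23) = −24.1 m/s;  v_g = (0.99×10⁻³)/(1.01×10⁻⁴ × 1.23) = 7.95 m/s
|V_g| = √(u_g² + v_g²) = 25.4 m/s

25 m/s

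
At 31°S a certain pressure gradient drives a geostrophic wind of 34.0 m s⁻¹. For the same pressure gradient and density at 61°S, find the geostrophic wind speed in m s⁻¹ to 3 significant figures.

With the same pressure gradient and density, V_g ∝ 1/f ∝ 1/sin φ.
V₂ = V₁ · sin φ₁ / sin φ₂ = 34.0 × sin 31° / sin 61°
V₂ = 34.0 × 0.5150/0.8746 = 20.0 m s⁻¹

20.0 m s⁻¹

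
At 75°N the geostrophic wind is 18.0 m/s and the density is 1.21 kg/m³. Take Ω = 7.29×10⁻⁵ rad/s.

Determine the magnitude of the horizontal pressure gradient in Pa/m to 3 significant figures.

Coriolis parameter at 75°N:
f = 2Ω sin φ = 2 × 7.29×10⁻⁵ × sin 75° = 1.41×10⁻⁴ s⁻¹
Geostrophic balance rearranged: |∂P/∂n| = f ρ V_g
|∂P/∂n| = 1.41×10⁻⁴ × 1.21 × 18.0 = 3.07×10⁻³ Pa/m

3.07×10⁻³ Pa/m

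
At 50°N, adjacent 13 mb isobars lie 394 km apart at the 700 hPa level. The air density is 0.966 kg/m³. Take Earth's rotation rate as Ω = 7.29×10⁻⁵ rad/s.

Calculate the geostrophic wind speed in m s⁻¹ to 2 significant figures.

Coriolis parameter at 50°N:
f = 2Ω sin φ = 2 × 7.29×10⁻⁵ × sin 50° = 1.12×10⁻⁴ s⁻¹
Pressure gradient: |∂P/∂n| = 1300 Pa / 394000 m = 3.30×10⁻³ Pa/m
Geostrophic balance (pressure-gradient force = Coriolis force):
V_g = (1/(fρ)) |∂P/∂n| = 3.30×10⁻³ / (1.12×10⁻⁴ × 0.966) = 30.6 m/s

31 m s⁻¹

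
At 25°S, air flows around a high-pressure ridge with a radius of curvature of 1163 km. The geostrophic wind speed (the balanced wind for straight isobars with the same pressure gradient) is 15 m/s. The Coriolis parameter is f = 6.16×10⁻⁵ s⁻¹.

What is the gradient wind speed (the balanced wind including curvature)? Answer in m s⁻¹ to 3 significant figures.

21.4 m s⁻¹

Around a high, pressure-gradient force acts outward with centrifugal, so Coriolis balances both:
fV = (1/ρ)|∂P/∂n| + V²/R  →  V² − fR·V + fR·V_g = 0
With fR = 6.16×10⁻⁵ × 1163×10³ m = 71.6 m/s:
V = [fR − √((fR)² − 4 fR V_g)]/2 = [71.6 − √(71.6² − 4×71.6×15)]/2 = 21.4 m/s
Supergeostrophic (V > V_g = 15 m/s), as expected around a high.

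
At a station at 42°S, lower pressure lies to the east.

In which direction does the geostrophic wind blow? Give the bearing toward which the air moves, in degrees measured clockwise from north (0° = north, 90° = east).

The pressure-gradient force points toward the east (bearing 090°).
Geostrophic balance: in the Southern Hemisphere the Coriolis force deflects motion to the left, so the geostrophic wind blows 90° to the left of the pressure-gradient force (low pressure on the right).
Rotating 090° by 90° counterclockwise gives 000° — the wind blows toward the north.

000°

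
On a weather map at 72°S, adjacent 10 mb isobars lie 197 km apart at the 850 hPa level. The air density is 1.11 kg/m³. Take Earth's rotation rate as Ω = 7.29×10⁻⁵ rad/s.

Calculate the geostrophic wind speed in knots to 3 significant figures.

Coriolis parameter at 72°S:
f = 2Ω sin φ = 2 × 7.29×10⁻⁵ × sin 72° = 1.39×10⁻⁴ s⁻¹
Pressure gradient: |∂P/∂n| = 1000 Pa / 197000 m = 5.08×10⁻³ Pa/m
Geostrophic balance (pressure-gradient force = Coriolis force):
V_g = (1/(fρ)) |∂P/∂n| = 5.08×10⁻³ / (1.39×10⁻⁴ × 1.11) = 33.0 m/s
Converting: 33.0 m/s × 1.944 = 64.1 knots

64.1 knots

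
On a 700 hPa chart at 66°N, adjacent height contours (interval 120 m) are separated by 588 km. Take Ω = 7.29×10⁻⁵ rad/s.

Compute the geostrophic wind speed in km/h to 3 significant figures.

Coriolis parameter at 66°N:
f = 2Ω sin φ = 2 × 7.29×10⁻⁵ × sin 66° = 1.33×10⁻⁴ s⁻¹
Height gradient: |∂Z/∂n| = 120 m / 588000 m = 2.04×10⁻⁴
On a pressure surface, geostrophic balance gives V_g = (g/f)|∂Z/∂n|:
V_g = 9.81 × 2.04×10⁻⁴ / 1.33×10⁻⁴ = 15.0 m/s
Converting: 15.0 m/s × 3.6 = 54.1 km/h

54.1 km/h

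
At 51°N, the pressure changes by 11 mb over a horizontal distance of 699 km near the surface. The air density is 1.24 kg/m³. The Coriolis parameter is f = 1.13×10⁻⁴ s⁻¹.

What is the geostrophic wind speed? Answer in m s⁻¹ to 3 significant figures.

Pressure gradient: |∂P/∂n| = 1100 Pa / 699000 m = 1.57×10⁻³ Pa/m
Geostrophic balance (pressure-gradient force = Coriolis force):
V_g = (1/(fρ)) |∂P/∂n| = 1.57×10⁻³ / (1.13×10⁻⁴ × 1.24) = 11.2 m/s

11.2 m s⁻¹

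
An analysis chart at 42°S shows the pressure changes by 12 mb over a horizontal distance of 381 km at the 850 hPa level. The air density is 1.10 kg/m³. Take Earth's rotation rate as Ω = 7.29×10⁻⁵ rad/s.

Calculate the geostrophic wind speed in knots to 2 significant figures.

57 knots

Coriolis parameter at 42°S:
f = 2Ω sin φ = 2 × 7.29×10⁻⁵ × sin 42° = 9.76×10⁻⁵ s⁻¹
Pressure gradient: |∂P/∂n| = 1200 Pa / 381000 m = 3.15×10⁻³ Pa/m
Geostrophic balance (pressure-gradient force = Coriolis force):
V_g = (1/(fρ)) |∂P/∂n| = 3.15×10⁻³ / (9.76×10⁻⁵ × 1.10) = 29.3 m/s
Converting: 29.3 m/s × 1.944 = 57 knots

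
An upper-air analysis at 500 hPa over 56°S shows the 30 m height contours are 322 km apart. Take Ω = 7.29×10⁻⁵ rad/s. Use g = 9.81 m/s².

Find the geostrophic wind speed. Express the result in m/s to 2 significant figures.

7.6 m/s

Coriolis parameter at 56°S:
f = 2Ω sin φ = 2 × 7.29×10⁻⁵ × sin 56° = 1.21×10⁻⁴ s⁻¹
Height gradient: |∂Z/∂n| = 30 m / 322000 m = 9.32×10⁻⁵
On a pressure surface, geostrophic balance gives V_g = (g/f)|∂Z/∂n|:
V_g = 9.81 × 9.32×10⁻⁵ / 1.21×10⁻⁴ = 7.56 m/s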